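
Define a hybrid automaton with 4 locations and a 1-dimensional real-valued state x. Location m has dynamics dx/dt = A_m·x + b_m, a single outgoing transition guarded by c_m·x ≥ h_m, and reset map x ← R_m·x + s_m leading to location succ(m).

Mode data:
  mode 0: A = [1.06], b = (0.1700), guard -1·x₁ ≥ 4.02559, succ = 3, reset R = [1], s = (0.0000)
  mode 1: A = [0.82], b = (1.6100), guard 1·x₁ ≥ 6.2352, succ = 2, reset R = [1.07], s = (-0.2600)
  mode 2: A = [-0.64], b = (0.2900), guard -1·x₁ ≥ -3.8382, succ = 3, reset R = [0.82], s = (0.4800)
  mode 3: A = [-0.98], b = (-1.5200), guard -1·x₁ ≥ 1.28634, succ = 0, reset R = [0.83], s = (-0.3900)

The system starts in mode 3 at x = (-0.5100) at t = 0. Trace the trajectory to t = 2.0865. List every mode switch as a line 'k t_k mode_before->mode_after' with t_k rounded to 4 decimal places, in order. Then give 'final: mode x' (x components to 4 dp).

1 1.3974 3->0
final: 0 -2.8536

Mode 3: guard c·x = 1.2863 hit at Δt = 1.3974 (t = 1.3974), x⁻ = (-1.2863) → reset → x⁺ = (-1.4577), jump to mode 0
Mode 0: flow for 0.6891 to horizon, guard not reached → x = (-2.8536)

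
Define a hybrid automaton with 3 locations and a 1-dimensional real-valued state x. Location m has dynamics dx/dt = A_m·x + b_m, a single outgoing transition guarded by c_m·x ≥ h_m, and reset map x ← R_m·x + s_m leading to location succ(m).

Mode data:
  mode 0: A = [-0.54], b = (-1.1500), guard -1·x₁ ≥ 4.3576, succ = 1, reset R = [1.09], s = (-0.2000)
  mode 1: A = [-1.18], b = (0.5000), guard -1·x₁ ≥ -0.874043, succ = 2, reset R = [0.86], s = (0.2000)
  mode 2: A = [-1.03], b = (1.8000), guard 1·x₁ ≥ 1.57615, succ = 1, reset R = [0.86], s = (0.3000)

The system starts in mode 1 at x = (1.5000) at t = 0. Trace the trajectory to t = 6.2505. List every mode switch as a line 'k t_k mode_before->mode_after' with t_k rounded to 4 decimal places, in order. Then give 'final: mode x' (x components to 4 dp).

1 0.7384 1->2
2 2.2290 2->1
3 3.0818 1->2
4 4.5724 2->1
5 5.4251 1->2
final: 2 1.4074

Mode 1: guard c·x = -0.8740 hit at Δt = 0.7384 (t = 0.7384), x⁻ = (0.8740) → reset → x⁺ = (0.9517), jump to mode 2
Mode 2: guard c·x = 1.5761 hit at Δt = 1.4906 (t = 2.2290), x⁻ = (1.5761) → reset → x⁺ = (1.6555), jump to mode 1
Mode 1: guard c·x = -0.8740 hit at Δt = 0.8528 (t = 3.0818), x⁻ = (0.8740) → reset → x⁺ = (0.9517), jump to mode 2
Mode 2: guard c·x = 1.5761 hit at Δt = 1.4906 (t = 4.5724), x⁻ = (1.5761) → reset → x⁺ = (1.6555), jump to mode 1
Mode 1: guard c·x = -0.8740 hit at Δt = 0.8528 (t = 5.4251), x⁻ = (0.8740) → reset → x⁺ = (0.9517), jump to mode 2
Mode 2: flow for 0.8254 to horizon, guard not reached → x = (1.4074)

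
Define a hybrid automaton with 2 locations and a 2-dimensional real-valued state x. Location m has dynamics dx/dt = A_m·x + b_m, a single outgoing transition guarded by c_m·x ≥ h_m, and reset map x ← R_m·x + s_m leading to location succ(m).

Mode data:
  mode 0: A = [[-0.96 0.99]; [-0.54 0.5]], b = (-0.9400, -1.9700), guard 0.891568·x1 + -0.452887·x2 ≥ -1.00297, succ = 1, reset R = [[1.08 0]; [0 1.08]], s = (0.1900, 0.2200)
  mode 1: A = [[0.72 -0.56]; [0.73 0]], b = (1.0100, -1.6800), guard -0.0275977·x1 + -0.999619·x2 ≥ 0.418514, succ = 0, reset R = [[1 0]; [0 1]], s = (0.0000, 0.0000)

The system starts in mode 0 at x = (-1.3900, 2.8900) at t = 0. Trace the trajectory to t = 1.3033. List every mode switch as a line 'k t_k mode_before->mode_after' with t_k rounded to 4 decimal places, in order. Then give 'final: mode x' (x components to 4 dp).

1 0.6992 0->1
final: 1 0.3009 2.2625

Mode 0: guard c·x = -1.0030 hit at Δt = 0.6992 (t = 0.6992), x⁻ = (0.2392, 2.6856) → reset → x⁺ = (0.4484, 3.1204), jump to mode 1
Mode 1: flow for 0.6041 to horizon, guard not reached → x = (0.3009, 2.2625)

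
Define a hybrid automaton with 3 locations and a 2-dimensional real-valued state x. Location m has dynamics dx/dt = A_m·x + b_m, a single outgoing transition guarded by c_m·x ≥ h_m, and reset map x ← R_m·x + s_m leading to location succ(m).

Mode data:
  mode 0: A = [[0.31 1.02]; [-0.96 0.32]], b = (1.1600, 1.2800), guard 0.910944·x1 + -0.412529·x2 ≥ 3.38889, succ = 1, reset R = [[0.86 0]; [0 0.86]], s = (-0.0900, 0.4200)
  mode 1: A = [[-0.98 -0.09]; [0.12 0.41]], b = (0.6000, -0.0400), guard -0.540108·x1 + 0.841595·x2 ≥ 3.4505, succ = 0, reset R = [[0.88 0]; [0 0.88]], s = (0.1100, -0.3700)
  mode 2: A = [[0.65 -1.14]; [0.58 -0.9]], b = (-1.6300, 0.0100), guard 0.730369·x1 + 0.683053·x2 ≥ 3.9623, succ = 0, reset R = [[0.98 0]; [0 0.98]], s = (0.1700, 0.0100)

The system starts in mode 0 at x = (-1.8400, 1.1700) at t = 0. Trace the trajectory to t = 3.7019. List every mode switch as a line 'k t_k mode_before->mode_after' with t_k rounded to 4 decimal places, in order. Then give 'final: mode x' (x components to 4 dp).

1 1.5588 0->1
2 2.6486 1->0
3 3.2497 0->1
final: 1 3.0141 4.5784

Mode 0: guard c·x = 3.3889 hit at Δt = 1.5588 (t = 1.5588), x⁻ = (5.0915, 3.0282) → reset → x⁺ = (4.2887, 3.0242), jump to mode 1
Mode 1: guard c·x = 3.4505 hit at Δt = 1.0898 (t = 2.6486), x⁻ = (1.6216, 5.1407) → reset → x⁺ = (1.5370, 4.1538), jump to mode 0
Mode 0: guard c·x = 3.3889 hit at Δt = 0.6011 (t = 3.2497), x⁻ = (5.4126, 3.7372) → reset → x⁺ = (4.5649, 3.6340), jump to mode 1
Mode 1: flow for 0.4522 to horizon, guard not reached → x = (3.0141, 4.5784)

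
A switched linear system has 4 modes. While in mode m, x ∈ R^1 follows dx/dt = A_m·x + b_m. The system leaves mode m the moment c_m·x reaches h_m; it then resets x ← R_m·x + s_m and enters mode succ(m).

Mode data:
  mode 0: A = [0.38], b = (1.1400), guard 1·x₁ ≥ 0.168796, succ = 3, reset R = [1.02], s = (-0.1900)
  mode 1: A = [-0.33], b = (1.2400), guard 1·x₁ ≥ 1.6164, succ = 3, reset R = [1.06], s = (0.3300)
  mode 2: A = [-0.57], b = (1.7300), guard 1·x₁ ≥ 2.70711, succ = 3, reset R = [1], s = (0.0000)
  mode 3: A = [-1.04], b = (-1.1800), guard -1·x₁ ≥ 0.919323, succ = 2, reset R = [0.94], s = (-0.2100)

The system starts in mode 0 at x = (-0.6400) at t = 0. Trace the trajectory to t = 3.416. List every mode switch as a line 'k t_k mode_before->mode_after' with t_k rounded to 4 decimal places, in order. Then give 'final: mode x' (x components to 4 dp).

Mode 0: guard c·x = 0.1688 hit at Δt = 0.7755 (t = 0.7755), x⁻ = (0.1688) → reset → x⁺ = (-0.0178), jump to mode 3
Mode 3: guard c·x = 0.9193 hit at Δt = 1.5829 (t = 2.3584), x⁻ = (-0.9193) → reset → x⁺ = (-1.0742), jump to mode 2
Mode 2: flow for 1.0576 to horizon, guard not reached → x = (0.7863)

1 0.7755 0->3
2 2.3584 3->2
final: 2 0.7863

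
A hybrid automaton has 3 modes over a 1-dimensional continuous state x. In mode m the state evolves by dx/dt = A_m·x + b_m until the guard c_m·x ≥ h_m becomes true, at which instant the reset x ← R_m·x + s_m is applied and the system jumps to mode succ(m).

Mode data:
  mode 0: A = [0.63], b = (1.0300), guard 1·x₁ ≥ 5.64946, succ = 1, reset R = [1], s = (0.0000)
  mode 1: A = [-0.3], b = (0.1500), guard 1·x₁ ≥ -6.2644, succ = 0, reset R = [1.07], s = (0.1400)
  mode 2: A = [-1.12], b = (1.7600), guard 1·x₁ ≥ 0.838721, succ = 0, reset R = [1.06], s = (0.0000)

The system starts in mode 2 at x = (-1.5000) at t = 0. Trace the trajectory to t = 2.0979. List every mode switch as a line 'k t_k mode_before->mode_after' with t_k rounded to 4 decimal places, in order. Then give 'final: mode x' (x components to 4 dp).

Mode 2: guard c·x = 0.8387 hit at Δt = 1.2796 (t = 1.2796), x⁻ = (0.8387) → reset → x⁺ = (0.8890), jump to mode 0
Mode 0: flow for 0.8183 to horizon, guard not reached → x = (2.5915)

1 1.2796 2->0
final: 0 2.5915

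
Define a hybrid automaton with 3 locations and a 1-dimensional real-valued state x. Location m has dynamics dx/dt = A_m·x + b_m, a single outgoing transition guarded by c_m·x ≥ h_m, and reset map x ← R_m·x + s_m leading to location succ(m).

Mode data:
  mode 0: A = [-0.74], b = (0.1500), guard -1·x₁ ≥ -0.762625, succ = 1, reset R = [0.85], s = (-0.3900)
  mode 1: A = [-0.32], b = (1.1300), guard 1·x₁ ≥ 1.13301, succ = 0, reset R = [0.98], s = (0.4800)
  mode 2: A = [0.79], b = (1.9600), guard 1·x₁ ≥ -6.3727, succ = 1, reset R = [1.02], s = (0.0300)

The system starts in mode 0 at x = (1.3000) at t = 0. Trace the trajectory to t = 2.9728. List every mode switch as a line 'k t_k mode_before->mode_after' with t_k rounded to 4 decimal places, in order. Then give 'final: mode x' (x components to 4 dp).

1 0.9092 0->1
2 1.8810 1->0
final: 0 0.8213

Mode 0: guard c·x = -0.7626 hit at Δt = 0.9092 (t = 0.9092), x⁻ = (0.7626) → reset → x⁺ = (0.2582), jump to mode 1
Mode 1: guard c·x = 1.1330 hit at Δt = 0.9718 (t = 1.8810), x⁻ = (1.1330) → reset → x⁺ = (1.5903), jump to mode 0
Mode 0: flow for 1.0918 to horizon, guard not reached → x = (0.8213)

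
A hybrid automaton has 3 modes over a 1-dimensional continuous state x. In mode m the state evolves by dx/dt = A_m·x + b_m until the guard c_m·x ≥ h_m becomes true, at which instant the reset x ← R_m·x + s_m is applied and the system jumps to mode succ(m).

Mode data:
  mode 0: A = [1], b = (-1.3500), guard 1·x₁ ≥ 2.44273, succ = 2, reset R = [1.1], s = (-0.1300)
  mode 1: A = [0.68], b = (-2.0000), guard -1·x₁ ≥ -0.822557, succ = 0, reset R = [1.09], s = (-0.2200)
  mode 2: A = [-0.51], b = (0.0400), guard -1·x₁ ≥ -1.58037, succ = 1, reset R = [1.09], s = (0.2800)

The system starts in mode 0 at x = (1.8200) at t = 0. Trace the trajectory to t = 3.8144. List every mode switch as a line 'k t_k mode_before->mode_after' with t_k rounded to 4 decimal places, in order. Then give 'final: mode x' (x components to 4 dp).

Mode 0: guard c·x = 2.4427 hit at Δt = 0.8437 (t = 0.8437), x⁻ = (2.4427) → reset → x⁺ = (2.5570), jump to mode 2
Mode 2: guard c·x = -1.5804 hit at Δt = 0.9822 (t = 1.8259), x⁻ = (1.5804) → reset → x⁺ = (2.0026), jump to mode 1
Mode 1: guard c·x = -0.8226 hit at Δt = 1.1973 (t = 3.0232), x⁻ = (0.8226) → reset → x⁺ = (0.6766), jump to mode 0
Mode 0: flow for 0.7912 to horizon, guard not reached → x = (-0.1356)

1 0.8437 0->2
2 1.8259 2->1
3 3.0232 1->0
final: 0 -0.1356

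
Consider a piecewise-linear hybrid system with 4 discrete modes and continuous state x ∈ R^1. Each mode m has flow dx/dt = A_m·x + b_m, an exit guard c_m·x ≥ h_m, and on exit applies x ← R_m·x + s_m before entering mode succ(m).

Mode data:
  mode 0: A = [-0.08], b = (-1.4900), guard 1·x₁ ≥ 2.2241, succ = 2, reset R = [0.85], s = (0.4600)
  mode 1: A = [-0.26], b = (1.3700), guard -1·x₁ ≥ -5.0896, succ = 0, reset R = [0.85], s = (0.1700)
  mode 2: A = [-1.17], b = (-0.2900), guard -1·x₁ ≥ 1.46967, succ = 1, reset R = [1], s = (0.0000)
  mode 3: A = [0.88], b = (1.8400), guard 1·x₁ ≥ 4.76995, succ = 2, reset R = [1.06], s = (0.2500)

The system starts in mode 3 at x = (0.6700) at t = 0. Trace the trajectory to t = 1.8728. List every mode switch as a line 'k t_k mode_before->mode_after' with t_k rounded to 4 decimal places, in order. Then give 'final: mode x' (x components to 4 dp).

Mode 3: guard c·x = 4.7699 hit at Δt = 1.0344 (t = 1.0344), x⁻ = (4.7699) → reset → x⁺ = (5.3061), jump to mode 2
Mode 2: flow for 0.8384 to horizon, guard not reached → x = (1.8347)

1 1.0344 3->2
final: 2 1.8347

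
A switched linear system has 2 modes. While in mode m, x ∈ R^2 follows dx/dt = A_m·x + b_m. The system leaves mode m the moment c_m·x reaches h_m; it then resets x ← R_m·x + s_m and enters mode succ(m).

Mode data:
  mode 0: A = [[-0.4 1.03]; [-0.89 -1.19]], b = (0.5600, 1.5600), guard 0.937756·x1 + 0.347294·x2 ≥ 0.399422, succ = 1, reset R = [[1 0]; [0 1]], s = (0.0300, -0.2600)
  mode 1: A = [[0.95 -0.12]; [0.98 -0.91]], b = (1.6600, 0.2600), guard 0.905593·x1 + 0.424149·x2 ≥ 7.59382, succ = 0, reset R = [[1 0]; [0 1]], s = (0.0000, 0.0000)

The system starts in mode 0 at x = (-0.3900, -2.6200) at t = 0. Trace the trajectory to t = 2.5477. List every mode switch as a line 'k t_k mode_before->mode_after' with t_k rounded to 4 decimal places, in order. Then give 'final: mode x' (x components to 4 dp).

Mode 0: guard c·x = 0.3994 hit at Δt = 1.3970 (t = 1.3970), x⁻ = (0.1299, 0.7994) → reset → x⁺ = (0.1599, 0.5394), jump to mode 1
Mode 1: flow for 1.1507 to horizon, guard not reached → x = (3.7404, 1.7379)

1 1.3970 0->1
final: 1 3.7404 1.7379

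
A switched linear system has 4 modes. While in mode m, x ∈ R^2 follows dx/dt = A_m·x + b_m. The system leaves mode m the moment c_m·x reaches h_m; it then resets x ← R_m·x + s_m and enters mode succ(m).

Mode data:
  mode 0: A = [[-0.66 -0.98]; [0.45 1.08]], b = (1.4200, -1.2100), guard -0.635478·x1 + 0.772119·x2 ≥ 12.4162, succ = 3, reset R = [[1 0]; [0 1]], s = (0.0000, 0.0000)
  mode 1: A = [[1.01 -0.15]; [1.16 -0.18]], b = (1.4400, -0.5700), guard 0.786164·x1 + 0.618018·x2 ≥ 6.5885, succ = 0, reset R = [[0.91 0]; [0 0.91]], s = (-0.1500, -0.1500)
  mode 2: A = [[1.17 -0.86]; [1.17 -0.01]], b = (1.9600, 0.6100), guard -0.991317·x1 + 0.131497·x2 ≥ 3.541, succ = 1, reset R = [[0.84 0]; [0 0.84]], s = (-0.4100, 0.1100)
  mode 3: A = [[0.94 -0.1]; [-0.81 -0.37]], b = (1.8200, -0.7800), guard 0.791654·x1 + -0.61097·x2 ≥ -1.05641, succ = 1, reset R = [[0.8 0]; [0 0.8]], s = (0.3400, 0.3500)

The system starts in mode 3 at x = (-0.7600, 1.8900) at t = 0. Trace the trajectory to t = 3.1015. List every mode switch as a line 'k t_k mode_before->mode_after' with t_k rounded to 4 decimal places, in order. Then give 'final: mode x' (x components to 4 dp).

Mode 3: guard c·x = -1.0564 hit at Δt = 0.4581 (t = 0.4581), x⁻ = (-0.2238, 1.4391) → reset → x⁺ = (0.1610, 1.5013), jump to mode 1
Mode 1: guard c·x = 6.5885 hit at Δt = 1.5693 (t = 2.0274), x⁻ = (5.3121, 3.9033) → reset → x⁺ = (4.6840, 3.4020), jump to mode 0
Mode 0: flow for 1.0741 to horizon, guard not reached → x = (-1.8285, 10.4659)

1 0.4581 3->1
2 2.0274 1->0
final: 0 -1.8285 10.4659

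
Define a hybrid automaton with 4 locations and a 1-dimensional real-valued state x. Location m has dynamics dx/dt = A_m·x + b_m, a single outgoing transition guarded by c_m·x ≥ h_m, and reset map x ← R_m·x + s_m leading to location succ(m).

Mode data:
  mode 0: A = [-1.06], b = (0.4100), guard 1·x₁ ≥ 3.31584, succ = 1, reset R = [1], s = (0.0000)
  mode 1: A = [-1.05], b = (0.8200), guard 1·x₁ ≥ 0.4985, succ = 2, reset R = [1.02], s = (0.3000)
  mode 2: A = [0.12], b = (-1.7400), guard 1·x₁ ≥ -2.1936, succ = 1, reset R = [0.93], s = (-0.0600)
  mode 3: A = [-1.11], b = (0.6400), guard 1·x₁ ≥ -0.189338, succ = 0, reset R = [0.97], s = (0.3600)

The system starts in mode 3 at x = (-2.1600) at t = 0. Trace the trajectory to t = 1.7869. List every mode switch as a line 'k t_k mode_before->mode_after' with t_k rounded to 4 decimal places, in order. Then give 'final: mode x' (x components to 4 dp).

Mode 3: guard c·x = -0.1893 hit at Δt = 1.1472 (t = 1.1472), x⁻ = (-0.1893) → reset → x⁺ = (0.1763), jump to mode 0
Mode 0: flow for 0.6397 to horizon, guard not reached → x = (0.2800)

1 1.1472 3->0
final: 0 0.2800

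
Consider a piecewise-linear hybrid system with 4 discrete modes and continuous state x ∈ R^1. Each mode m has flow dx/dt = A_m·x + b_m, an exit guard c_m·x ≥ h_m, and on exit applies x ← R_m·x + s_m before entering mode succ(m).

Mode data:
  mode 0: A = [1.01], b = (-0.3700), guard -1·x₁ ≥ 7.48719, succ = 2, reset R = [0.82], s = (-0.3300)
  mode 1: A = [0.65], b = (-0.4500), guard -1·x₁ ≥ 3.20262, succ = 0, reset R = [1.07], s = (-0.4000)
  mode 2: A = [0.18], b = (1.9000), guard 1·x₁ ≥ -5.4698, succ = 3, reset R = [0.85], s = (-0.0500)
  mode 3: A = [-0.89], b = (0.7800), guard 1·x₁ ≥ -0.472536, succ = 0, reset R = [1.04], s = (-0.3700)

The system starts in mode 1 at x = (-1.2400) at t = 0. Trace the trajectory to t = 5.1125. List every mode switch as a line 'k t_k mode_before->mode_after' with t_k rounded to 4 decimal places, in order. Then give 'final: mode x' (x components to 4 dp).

Mode 1: guard c·x = 3.2026 hit at Δt = 1.0784 (t = 1.0784), x⁻ = (-3.2026) → reset → x⁺ = (-3.8268), jump to mode 0
Mode 0: guard c·x = 7.4872 hit at Δt = 0.6213 (t = 1.6997), x⁻ = (-7.4872) → reset → x⁺ = (-6.4695), jump to mode 2
Mode 2: guard c·x = -5.4698 hit at Δt = 1.2159 (t = 2.9156), x⁻ = (-5.4698) → reset → x⁺ = (-4.6993), jump to mode 3
Mode 3: guard c·x = -0.4725 hit at Δt = 1.5945 (t = 4.5101), x⁻ = (-0.4725) → reset → x⁺ = (-0.8614), jump to mode 0
Mode 0: flow for 0.6024 to horizon, guard not reached → x = (-1.8897)

1 1.0784 1->0
2 1.6997 0->2
3 2.9156 2->3
4 4.5101 3->0
final: 0 -1.8897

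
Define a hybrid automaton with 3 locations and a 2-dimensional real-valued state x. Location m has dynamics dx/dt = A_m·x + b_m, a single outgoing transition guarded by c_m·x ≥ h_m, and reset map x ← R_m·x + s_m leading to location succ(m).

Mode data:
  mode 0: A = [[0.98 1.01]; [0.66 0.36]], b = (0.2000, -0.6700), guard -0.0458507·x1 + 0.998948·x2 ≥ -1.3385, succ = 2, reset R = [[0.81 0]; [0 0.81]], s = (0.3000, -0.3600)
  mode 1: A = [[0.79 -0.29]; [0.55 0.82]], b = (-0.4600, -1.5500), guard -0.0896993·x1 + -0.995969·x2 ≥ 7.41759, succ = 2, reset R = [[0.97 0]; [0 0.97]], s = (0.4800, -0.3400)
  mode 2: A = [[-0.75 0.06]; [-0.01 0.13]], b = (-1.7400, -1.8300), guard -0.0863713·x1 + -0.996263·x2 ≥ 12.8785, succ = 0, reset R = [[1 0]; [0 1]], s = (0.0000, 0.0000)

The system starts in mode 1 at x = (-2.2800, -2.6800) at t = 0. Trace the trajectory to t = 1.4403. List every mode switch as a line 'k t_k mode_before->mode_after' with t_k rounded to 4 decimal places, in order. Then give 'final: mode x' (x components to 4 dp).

Mode 1: guard c·x = 7.4176 hit at Δt = 0.6505 (t = 0.6505), x⁻ = (-3.0902, -7.1693) → reset → x⁺ = (-2.5175, -7.2942), jump to mode 2
Mode 2: flow for 0.7898 to horizon, guard not reached → x = (-2.7343, -9.5833)

1 0.6505 1->2
final: 2 -2.7343 -9.5833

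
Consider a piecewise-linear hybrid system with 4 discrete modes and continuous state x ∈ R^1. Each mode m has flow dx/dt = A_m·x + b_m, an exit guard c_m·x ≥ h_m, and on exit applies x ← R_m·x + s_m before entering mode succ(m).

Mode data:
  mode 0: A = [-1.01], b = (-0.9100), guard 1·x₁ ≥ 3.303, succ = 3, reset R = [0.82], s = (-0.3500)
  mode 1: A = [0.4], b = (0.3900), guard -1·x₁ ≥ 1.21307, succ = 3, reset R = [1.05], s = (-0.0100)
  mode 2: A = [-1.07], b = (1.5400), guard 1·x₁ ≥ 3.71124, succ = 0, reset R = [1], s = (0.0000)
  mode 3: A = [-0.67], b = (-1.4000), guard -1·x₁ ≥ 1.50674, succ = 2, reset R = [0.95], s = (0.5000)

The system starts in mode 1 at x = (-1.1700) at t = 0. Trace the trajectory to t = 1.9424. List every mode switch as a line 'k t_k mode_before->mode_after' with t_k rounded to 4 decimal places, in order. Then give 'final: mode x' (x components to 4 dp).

1 0.4989 1->3
2 0.9825 3->2
final: 2 0.5904

Mode 1: guard c·x = 1.2131 hit at Δt = 0.4989 (t = 0.4989), x⁻ = (-1.2131) → reset → x⁺ = (-1.2837), jump to mode 3
Mode 3: guard c·x = 1.5067 hit at Δt = 0.4836 (t = 0.9825), x⁻ = (-1.5067) → reset → x⁺ = (-0.9314), jump to mode 2
Mode 2: flow for 0.9599 to horizon, guard not reached → x = (0.5904)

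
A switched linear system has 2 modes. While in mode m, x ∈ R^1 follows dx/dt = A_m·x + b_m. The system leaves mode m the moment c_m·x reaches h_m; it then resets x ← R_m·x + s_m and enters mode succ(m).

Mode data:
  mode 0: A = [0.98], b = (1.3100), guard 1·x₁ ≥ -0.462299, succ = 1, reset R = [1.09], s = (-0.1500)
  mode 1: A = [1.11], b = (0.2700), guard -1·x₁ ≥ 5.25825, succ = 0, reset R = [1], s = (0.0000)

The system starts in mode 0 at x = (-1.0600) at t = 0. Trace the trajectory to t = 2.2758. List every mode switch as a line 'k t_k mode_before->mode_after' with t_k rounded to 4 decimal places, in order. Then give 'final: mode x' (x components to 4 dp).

Mode 0: guard c·x = -0.4623 hit at Δt = 1.1740 (t = 1.1740), x⁻ = (-0.4623) → reset → x⁺ = (-0.6539), jump to mode 1
Mode 1: flow for 1.1018 to horizon, guard not reached → x = (-1.6384)

1 1.1740 0->1
final: 1 -1.6384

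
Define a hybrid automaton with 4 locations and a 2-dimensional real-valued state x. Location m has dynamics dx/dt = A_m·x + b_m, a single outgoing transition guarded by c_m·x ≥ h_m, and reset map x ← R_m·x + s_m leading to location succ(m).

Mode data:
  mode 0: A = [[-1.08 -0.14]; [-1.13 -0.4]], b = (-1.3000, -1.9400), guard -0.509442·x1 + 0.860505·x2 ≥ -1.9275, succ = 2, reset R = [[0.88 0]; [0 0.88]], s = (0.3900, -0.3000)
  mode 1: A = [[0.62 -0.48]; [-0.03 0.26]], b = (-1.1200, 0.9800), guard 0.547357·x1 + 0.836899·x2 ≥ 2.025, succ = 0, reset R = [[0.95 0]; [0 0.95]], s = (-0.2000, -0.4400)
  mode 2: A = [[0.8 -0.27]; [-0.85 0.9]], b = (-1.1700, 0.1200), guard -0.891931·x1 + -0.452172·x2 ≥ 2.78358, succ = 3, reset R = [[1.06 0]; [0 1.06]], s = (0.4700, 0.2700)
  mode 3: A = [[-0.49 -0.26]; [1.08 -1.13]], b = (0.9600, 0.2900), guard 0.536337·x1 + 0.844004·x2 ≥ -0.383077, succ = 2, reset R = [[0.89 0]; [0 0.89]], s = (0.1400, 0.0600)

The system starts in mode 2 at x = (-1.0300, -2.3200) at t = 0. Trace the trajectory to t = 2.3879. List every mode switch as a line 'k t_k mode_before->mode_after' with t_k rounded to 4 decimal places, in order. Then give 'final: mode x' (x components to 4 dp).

1 0.4386 2->3
2 1.5508 3->2
final: 2 -0.1667 -1.2809

Mode 2: guard c·x = 2.7836 hit at Δt = 0.4386 (t = 0.4386), x⁻ = (-1.7177, -2.7678) → reset → x⁺ = (-1.3508, -2.6638), jump to mode 3
Mode 3: guard c·x = -0.3831 hit at Δt = 1.1122 (t = 1.5508), x⁻ = (0.3869, -0.6998) → reset → x⁺ = (0.4844, -0.5628), jump to mode 2
Mode 2: flow for 0.8371 to horizon, guard not reached → x = (-0.1667, -1.2809)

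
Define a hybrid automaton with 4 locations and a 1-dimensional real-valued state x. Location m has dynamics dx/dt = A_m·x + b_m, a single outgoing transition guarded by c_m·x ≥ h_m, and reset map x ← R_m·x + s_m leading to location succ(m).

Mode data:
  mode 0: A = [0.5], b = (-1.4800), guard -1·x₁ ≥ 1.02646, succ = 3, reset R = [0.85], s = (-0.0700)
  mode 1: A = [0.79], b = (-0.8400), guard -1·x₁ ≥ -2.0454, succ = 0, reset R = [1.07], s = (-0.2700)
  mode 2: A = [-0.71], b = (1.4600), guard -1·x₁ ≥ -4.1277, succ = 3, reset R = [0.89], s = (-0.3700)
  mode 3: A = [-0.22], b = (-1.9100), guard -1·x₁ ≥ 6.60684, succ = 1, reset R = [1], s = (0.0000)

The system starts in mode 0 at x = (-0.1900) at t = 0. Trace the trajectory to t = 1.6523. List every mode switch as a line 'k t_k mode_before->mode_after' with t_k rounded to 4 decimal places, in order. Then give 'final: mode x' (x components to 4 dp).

Mode 0: guard c·x = 1.0265 hit at Δt = 0.4710 (t = 0.4710), x⁻ = (-1.0265) → reset → x⁺ = (-0.9425), jump to mode 3
Mode 3: flow for 1.1813 to horizon, guard not reached → x = (-2.7137)

1 0.4710 0->3
final: 3 -2.7137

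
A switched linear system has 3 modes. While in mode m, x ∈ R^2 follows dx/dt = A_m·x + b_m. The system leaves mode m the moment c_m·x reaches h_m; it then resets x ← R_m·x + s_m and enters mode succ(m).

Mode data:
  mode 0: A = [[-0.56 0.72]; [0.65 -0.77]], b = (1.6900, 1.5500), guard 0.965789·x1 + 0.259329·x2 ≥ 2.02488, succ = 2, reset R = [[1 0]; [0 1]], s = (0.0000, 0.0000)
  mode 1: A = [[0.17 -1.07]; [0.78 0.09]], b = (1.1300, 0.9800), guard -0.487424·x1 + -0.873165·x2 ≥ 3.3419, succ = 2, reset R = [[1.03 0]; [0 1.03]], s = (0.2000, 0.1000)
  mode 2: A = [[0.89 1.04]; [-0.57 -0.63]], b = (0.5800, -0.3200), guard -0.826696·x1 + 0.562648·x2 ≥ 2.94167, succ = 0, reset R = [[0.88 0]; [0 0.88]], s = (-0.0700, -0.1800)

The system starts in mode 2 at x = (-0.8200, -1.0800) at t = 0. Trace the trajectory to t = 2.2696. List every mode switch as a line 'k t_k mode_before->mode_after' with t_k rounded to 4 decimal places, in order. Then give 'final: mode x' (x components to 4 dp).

Mode 2: guard c·x = 2.9417 hit at Δt = 1.5909 (t = 1.5909), x⁻ = (-3.2092, 0.5130) → reset → x⁺ = (-2.8941, 0.2715), jump to mode 0
Mode 0: flow for 0.6787 to horizon, guard not reached → x = (-0.9194, 0.3741)

1 1.5909 2->0
final: 0 -0.9194 0.3741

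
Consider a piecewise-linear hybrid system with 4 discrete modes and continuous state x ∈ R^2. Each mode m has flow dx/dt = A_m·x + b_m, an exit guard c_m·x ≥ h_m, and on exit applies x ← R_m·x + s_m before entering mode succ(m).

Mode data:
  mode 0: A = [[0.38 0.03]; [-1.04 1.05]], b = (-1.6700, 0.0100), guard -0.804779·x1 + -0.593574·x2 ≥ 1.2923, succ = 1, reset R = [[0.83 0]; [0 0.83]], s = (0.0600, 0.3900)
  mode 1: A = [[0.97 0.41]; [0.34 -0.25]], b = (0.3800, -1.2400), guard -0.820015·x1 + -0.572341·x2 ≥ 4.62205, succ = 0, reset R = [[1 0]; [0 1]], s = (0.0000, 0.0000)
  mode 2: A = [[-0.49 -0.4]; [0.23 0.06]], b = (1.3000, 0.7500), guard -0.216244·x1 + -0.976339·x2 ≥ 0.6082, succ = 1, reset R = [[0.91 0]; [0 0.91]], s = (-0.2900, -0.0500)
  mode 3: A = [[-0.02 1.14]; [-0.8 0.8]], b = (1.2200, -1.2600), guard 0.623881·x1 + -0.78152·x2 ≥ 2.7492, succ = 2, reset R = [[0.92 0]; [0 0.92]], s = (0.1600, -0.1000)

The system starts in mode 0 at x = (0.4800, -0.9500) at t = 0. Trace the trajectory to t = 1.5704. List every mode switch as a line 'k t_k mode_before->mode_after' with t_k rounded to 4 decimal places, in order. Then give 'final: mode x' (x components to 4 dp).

1 0.5034 0->1
final: 1 -1.1018 -2.1148

Mode 0: guard c·x = 1.2923 hit at Δt = 0.5034 (t = 0.5034), x⁻ = (-0.3670, -1.6795) → reset → x⁺ = (-0.2446, -1.0040), jump to mode 1
Mode 1: flow for 1.0670 to horizon, guard not reached → x = (-1.1018, -2.1148)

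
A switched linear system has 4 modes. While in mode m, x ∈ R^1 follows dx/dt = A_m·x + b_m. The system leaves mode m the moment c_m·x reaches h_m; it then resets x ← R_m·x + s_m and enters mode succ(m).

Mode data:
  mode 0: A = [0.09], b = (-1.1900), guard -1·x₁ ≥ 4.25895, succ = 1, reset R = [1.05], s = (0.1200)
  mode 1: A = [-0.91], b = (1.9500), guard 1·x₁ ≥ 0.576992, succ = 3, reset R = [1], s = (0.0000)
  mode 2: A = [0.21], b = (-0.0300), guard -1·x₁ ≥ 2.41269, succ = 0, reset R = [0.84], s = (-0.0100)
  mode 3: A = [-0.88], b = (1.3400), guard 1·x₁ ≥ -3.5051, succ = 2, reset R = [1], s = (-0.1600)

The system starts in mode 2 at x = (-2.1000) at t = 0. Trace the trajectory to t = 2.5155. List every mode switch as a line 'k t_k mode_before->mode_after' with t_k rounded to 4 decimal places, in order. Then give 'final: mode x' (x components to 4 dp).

1 0.6215 2->0
2 2.1322 0->1
final: 1 -2.4394

Mode 2: guard c·x = 2.4127 hit at Δt = 0.6215 (t = 0.6215), x⁻ = (-2.4127) → reset → x⁺ = (-2.0367), jump to mode 0
Mode 0: guard c·x = 4.2589 hit at Δt = 1.5107 (t = 2.1322), x⁻ = (-4.2589) → reset → x⁺ = (-4.3519), jump to mode 1
Mode 1: flow for 0.3833 to horizon, guard not reached → x = (-2.4394)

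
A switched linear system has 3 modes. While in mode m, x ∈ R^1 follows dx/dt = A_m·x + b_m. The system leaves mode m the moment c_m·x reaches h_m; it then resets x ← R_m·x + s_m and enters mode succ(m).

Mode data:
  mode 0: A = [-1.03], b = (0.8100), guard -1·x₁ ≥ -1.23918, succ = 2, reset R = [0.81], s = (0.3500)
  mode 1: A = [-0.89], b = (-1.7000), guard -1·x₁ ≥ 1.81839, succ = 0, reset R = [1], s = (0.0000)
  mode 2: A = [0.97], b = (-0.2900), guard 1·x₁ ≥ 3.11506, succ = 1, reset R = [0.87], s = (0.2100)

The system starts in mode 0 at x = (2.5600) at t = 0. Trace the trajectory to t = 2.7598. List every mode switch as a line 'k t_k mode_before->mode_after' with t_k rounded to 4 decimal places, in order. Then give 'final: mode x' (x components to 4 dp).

Mode 0: guard c·x = -1.2392 hit at Δt = 1.3256 (t = 1.3256), x⁻ = (1.2392) → reset → x⁺ = (1.3537), jump to mode 2
Mode 2: guard c·x = 3.1151 hit at Δt = 1.0124 (t = 2.3380), x⁻ = (3.1151) → reset → x⁺ = (2.9201), jump to mode 1
Mode 1: flow for 0.4218 to horizon, guard not reached → x = (1.4083)

1 1.3256 0->2
2 2.3380 2->1
final: 1 1.4083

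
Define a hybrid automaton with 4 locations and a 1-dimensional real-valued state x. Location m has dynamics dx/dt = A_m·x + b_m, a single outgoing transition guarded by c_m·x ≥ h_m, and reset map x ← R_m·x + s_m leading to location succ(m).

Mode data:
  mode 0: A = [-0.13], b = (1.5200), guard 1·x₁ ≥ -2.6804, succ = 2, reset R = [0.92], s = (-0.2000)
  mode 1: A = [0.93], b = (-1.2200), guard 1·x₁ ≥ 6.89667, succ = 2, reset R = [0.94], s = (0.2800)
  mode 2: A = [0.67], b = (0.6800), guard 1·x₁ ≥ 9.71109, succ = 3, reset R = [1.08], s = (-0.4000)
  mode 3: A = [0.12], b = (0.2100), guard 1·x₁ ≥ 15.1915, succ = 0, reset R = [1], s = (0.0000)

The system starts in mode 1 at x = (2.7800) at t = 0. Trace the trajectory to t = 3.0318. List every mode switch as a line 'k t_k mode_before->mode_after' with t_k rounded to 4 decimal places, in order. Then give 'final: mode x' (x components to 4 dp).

Mode 1: guard c·x = 6.8967 hit at Δt = 1.4366 (t = 1.4366), x⁻ = (6.8967) → reset → x⁺ = (6.7629), jump to mode 2
Mode 2: guard c·x = 9.7111 hit at Δt = 0.4797 (t = 1.9163), x⁻ = (9.7111) → reset → x⁺ = (10.0880), jump to mode 3
Mode 3: flow for 1.1155 to horizon, guard not reached → x = (11.7836)

1 1.4366 1->2
2 1.9163 2->3
final: 3 11.7836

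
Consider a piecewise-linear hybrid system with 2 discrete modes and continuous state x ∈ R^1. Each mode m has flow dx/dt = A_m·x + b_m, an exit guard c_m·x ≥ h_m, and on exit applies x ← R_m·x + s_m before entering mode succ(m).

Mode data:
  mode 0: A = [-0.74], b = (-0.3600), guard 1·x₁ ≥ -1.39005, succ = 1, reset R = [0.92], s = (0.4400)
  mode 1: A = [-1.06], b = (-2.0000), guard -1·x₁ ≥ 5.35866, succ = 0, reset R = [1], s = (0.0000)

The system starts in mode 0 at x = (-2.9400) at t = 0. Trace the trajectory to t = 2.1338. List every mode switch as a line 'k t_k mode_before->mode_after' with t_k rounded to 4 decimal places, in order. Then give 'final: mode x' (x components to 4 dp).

1 1.3499 0->1
final: 1 -1.4303

Mode 0: guard c·x = -1.3901 hit at Δt = 1.3499 (t = 1.3499), x⁻ = (-1.3901) → reset → x⁺ = (-0.8388), jump to mode 1
Mode 1: flow for 0.7839 to horizon, guard not reached → x = (-1.4303)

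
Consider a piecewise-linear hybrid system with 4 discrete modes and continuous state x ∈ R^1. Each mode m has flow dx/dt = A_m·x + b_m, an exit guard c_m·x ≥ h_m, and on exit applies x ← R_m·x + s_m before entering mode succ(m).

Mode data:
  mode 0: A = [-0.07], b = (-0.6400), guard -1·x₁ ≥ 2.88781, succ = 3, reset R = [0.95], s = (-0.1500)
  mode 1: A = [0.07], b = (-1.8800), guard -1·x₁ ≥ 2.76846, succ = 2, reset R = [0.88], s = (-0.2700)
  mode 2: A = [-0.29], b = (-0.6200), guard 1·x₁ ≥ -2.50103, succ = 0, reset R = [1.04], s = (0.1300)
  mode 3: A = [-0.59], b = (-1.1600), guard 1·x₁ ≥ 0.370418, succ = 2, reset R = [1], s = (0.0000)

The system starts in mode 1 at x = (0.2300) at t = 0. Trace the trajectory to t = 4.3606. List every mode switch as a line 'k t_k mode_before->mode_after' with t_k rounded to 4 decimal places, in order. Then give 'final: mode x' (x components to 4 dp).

1 1.5244 1->2
2 3.0692 2->0
3 3.9906 0->3
final: 3 -2.7116

Mode 1: guard c·x = 2.7685 hit at Δt = 1.5244 (t = 1.5244), x⁻ = (-2.7685) → reset → x⁺ = (-2.7062), jump to mode 2
Mode 2: guard c·x = -2.5010 hit at Δt = 1.5448 (t = 3.0692), x⁻ = (-2.5010) → reset → x⁺ = (-2.4711), jump to mode 0
Mode 0: guard c·x = 2.8878 hit at Δt = 0.9214 (t = 3.9906), x⁻ = (-2.8878) → reset → x⁺ = (-2.8934), jump to mode 3
Mode 3: flow for 0.3700 to horizon, guard not reached → x = (-2.7116)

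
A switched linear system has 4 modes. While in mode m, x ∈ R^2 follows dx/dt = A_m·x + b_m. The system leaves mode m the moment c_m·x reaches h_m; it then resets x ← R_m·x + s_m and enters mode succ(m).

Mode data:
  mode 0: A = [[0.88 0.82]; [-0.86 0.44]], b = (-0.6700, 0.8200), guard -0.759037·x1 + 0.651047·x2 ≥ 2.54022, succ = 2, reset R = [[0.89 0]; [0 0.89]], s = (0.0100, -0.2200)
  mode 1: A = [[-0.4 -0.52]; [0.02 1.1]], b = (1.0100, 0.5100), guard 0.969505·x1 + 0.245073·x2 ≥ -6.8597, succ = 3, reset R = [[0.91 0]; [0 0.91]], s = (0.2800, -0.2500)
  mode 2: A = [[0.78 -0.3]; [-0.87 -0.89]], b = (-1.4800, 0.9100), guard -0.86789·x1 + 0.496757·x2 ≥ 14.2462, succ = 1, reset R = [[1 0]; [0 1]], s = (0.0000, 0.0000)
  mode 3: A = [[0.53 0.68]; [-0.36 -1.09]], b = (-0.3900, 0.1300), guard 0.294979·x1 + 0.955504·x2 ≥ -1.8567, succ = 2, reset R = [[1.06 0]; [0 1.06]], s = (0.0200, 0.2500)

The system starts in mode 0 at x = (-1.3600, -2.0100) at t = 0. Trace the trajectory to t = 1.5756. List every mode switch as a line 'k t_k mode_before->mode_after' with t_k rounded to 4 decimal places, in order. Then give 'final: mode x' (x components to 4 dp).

1 0.6060 0->2
final: 2 -9.9305 4.0208

Mode 0: guard c·x = 2.5402 hit at Δt = 0.6060 (t = 0.6060), x⁻ = (-3.8332, -0.5673) → reset → x⁺ = (-3.4015, -0.7249), jump to mode 2
Mode 2: flow for 0.9696 to horizon, guard not reached → x = (-9.9305, 4.0208)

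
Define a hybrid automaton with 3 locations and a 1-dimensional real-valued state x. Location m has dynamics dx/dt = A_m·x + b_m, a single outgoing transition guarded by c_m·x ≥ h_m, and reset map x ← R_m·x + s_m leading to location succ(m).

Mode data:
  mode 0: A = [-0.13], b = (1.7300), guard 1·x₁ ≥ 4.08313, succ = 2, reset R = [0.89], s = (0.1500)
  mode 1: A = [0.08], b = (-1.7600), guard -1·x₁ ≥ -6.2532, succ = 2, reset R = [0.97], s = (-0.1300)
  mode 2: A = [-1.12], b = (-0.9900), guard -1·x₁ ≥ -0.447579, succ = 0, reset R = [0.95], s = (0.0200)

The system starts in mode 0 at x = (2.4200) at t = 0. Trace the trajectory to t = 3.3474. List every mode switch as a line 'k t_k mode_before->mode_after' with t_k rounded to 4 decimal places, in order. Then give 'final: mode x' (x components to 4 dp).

1 1.2751 0->2
2 2.3951 2->0
final: 0 1.9429

Mode 0: guard c·x = 4.0831 hit at Δt = 1.2751 (t = 1.2751), x⁻ = (4.0831) → reset → x⁺ = (3.7840), jump to mode 2
Mode 2: guard c·x = -0.4476 hit at Δt = 1.1200 (t = 2.3951), x⁻ = (0.4476) → reset → x⁺ = (0.4452), jump to mode 0
Mode 0: flow for 0.9523 to horizon, guard not reached → x = (1.9429)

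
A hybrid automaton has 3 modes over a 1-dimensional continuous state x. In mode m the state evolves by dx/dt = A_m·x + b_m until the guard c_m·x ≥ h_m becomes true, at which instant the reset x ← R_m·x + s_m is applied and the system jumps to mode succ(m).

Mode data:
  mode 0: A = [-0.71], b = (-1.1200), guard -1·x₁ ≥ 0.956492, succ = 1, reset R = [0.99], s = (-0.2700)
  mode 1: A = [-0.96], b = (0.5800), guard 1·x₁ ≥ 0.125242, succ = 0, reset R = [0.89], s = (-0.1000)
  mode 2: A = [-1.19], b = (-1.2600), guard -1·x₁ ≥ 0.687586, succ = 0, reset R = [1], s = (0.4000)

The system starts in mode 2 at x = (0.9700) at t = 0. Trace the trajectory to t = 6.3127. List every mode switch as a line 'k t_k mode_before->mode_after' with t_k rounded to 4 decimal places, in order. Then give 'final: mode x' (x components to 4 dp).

Mode 2: guard c·x = 0.6876 hit at Δt = 1.4272 (t = 1.4272), x⁻ = (-0.6876) → reset → x⁺ = (-0.2876), jump to mode 0
Mode 0: guard c·x = 0.9565 hit at Δt = 1.0296 (t = 2.4568), x⁻ = (-0.9565) → reset → x⁺ = (-1.2169), jump to mode 1
Mode 1: guard c·x = 0.1252 hit at Δt = 1.3913 (t = 3.8481), x⁻ = (0.1252) → reset → x⁺ = (0.0115), jump to mode 0
Mode 0: guard c·x = 0.9565 hit at Δt = 1.3233 (t = 5.1714), x⁻ = (-0.9565) → reset → x⁺ = (-1.2169), jump to mode 1
Mode 1: flow for 1.1413 to horizon, guard not reached → x = (-0.0047)

1 1.4272 2->0
2 2.4568 0->1
3 3.8481 1->0
4 5.1714 0->1
final: 1 -0.0047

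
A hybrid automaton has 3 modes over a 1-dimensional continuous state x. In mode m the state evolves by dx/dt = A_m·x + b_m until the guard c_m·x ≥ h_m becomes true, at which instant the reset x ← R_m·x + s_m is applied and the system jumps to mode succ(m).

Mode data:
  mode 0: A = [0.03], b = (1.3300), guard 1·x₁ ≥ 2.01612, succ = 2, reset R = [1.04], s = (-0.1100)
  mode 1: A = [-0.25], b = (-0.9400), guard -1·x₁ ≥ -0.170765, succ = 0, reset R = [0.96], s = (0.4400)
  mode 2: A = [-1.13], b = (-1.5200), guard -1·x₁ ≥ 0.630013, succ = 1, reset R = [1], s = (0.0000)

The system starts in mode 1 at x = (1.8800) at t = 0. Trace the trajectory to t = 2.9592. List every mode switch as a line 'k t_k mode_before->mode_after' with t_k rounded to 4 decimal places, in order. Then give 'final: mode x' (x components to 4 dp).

1 1.4442 1->0
2 2.4756 0->2
final: 2 0.5840

Mode 1: guard c·x = -0.1708 hit at Δt = 1.4442 (t = 1.4442), x⁻ = (0.1708) → reset → x⁺ = (0.6039), jump to mode 0
Mode 0: guard c·x = 2.0161 hit at Δt = 1.0314 (t = 2.4756), x⁻ = (2.0161) → reset → x⁺ = (1.9868), jump to mode 2
Mode 2: flow for 0.4836 to horizon, guard not reached → x = (0.5840)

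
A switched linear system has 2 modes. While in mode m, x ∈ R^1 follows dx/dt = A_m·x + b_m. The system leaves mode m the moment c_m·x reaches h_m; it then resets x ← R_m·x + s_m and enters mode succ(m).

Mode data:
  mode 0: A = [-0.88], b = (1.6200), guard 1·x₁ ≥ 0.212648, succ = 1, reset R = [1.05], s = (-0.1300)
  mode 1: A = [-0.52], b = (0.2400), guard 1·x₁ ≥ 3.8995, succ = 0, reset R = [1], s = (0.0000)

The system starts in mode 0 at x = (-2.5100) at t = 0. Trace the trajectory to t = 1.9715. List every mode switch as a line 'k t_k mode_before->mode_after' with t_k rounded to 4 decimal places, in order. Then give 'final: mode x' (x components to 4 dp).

1 1.1169 0->1
final: 1 0.2254

Mode 0: guard c·x = 0.2126 hit at Δt = 1.1169 (t = 1.1169), x⁻ = (0.2126) → reset → x⁺ = (0.0933), jump to mode 1
Mode 1: flow for 0.8546 to horizon, guard not reached → x = (0.2254)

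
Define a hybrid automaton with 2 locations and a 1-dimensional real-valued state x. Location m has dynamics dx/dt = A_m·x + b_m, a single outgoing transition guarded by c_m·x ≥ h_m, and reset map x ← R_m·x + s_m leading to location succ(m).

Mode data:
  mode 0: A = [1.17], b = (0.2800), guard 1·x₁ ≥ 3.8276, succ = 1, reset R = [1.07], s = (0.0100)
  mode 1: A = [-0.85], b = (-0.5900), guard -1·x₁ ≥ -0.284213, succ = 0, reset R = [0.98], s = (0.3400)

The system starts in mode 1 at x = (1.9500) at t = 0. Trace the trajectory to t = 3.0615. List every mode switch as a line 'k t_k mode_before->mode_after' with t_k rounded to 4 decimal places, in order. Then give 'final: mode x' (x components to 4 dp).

Mode 1: guard c·x = -0.2842 hit at Δt = 1.1697 (t = 1.1697), x⁻ = (0.2842) → reset → x⁺ = (0.6185), jump to mode 0
Mode 0: guard c·x = 3.8276 hit at Δt = 1.3301 (t = 2.4998), x⁻ = (3.8276) → reset → x⁺ = (4.1055), jump to mode 1
Mode 1: flow for 0.5617 to horizon, guard not reached → x = (2.2834)

1 1.1697 1->0
2 2.4998 0->1
final: 1 2.2834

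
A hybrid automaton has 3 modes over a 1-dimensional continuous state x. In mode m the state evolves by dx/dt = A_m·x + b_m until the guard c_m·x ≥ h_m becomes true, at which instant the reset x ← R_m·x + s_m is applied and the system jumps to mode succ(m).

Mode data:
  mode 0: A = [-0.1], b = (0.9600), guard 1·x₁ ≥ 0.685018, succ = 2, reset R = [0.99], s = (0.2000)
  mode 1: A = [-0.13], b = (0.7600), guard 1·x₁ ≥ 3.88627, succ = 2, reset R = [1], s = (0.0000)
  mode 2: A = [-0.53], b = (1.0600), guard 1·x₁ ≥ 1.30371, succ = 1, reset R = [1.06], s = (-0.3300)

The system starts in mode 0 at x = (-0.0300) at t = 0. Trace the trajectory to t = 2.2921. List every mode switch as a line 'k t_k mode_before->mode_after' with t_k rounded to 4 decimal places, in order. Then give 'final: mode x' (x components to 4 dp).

Mode 0: guard c·x = 0.6850 hit at Δt = 0.7715 (t = 0.7715), x⁻ = (0.6850) → reset → x⁺ = (0.8782), jump to mode 2
Mode 2: guard c·x = 1.3037 hit at Δt = 0.8999 (t = 1.6714), x⁻ = (1.3037) → reset → x⁺ = (1.0519), jump to mode 1
Mode 1: flow for 0.6207 to horizon, guard not reached → x = (1.4236)

1 0.7715 0->2
2 1.6714 2->1
final: 1 1.4236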